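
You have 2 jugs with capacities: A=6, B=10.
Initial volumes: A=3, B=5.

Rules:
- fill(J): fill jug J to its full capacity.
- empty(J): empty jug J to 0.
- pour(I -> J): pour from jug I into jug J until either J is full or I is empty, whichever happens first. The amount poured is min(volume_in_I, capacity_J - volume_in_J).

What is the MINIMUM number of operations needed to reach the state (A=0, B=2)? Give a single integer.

Answer: 2

Derivation:
BFS from (A=3, B=5). One shortest path:
  1. pour(B -> A) -> (A=6 B=2)
  2. empty(A) -> (A=0 B=2)
Reached target in 2 moves.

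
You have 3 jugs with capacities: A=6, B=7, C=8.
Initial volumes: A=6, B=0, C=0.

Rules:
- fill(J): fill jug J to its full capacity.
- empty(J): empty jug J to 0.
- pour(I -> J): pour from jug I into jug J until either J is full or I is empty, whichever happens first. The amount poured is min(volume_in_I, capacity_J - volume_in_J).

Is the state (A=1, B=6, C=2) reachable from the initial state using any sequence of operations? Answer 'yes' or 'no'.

BFS explored all 294 reachable states.
Reachable set includes: (0,0,0), (0,0,1), (0,0,2), (0,0,3), (0,0,4), (0,0,5), (0,0,6), (0,0,7), (0,0,8), (0,1,0), (0,1,1), (0,1,2) ...
Target (A=1, B=6, C=2) not in reachable set → no.

Answer: no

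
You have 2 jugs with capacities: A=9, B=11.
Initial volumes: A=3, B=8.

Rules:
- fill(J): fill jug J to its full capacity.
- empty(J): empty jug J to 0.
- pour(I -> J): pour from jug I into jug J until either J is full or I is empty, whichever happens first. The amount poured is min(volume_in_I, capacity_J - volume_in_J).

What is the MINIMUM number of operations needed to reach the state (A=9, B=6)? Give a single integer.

BFS from (A=3, B=8). One shortest path:
  1. fill(A) -> (A=9 B=8)
  2. pour(A -> B) -> (A=6 B=11)
  3. empty(B) -> (A=6 B=0)
  4. pour(A -> B) -> (A=0 B=6)
  5. fill(A) -> (A=9 B=6)
Reached target in 5 moves.

Answer: 5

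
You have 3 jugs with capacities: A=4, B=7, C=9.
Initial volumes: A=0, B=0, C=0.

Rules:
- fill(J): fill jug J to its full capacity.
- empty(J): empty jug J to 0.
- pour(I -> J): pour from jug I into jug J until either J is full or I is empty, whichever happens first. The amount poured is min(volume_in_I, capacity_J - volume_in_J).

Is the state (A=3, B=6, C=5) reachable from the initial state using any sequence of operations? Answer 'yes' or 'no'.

BFS explored all 256 reachable states.
Reachable set includes: (0,0,0), (0,0,1), (0,0,2), (0,0,3), (0,0,4), (0,0,5), (0,0,6), (0,0,7), (0,0,8), (0,0,9), (0,1,0), (0,1,1) ...
Target (A=3, B=6, C=5) not in reachable set → no.

Answer: no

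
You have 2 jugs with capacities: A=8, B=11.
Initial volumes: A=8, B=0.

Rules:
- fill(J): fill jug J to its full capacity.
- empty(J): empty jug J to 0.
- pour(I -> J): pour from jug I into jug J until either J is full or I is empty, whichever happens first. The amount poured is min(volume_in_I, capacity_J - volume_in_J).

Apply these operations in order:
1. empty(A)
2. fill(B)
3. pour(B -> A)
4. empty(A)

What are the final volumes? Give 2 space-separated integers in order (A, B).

Step 1: empty(A) -> (A=0 B=0)
Step 2: fill(B) -> (A=0 B=11)
Step 3: pour(B -> A) -> (A=8 B=3)
Step 4: empty(A) -> (A=0 B=3)

Answer: 0 3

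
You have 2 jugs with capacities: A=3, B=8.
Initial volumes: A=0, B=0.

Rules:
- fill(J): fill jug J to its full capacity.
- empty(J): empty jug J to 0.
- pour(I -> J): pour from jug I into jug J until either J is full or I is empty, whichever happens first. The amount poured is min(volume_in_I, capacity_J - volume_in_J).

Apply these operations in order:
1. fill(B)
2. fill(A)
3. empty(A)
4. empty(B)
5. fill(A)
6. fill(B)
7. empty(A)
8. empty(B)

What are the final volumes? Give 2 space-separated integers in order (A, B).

Step 1: fill(B) -> (A=0 B=8)
Step 2: fill(A) -> (A=3 B=8)
Step 3: empty(A) -> (A=0 B=8)
Step 4: empty(B) -> (A=0 B=0)
Step 5: fill(A) -> (A=3 B=0)
Step 6: fill(B) -> (A=3 B=8)
Step 7: empty(A) -> (A=0 B=8)
Step 8: empty(B) -> (A=0 B=0)

Answer: 0 0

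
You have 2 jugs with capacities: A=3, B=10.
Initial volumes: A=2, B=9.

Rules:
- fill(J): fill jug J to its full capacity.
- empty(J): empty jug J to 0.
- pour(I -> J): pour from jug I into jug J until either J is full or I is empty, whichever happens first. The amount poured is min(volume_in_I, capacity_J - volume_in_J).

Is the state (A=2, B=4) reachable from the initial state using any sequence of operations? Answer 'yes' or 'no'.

BFS explored all 27 reachable states.
Reachable set includes: (0,0), (0,1), (0,2), (0,3), (0,4), (0,5), (0,6), (0,7), (0,8), (0,9), (0,10), (1,0) ...
Target (A=2, B=4) not in reachable set → no.

Answer: no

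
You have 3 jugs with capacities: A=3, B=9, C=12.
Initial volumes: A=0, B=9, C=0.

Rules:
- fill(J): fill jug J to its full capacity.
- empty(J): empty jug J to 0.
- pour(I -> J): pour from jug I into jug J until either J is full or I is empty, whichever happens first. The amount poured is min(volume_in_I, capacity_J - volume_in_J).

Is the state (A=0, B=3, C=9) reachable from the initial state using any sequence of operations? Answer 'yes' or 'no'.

Answer: yes

Derivation:
BFS from (A=0, B=9, C=0):
  1. fill(A) -> (A=3 B=9 C=0)
  2. pour(B -> C) -> (A=3 B=0 C=9)
  3. pour(A -> B) -> (A=0 B=3 C=9)
Target reached → yes.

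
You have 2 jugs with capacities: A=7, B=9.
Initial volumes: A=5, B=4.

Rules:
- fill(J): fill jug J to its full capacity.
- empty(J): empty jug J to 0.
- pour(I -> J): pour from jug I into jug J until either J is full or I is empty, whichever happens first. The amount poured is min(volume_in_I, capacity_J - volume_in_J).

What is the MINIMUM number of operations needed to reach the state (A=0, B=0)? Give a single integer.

BFS from (A=5, B=4). One shortest path:
  1. empty(A) -> (A=0 B=4)
  2. empty(B) -> (A=0 B=0)
Reached target in 2 moves.

Answer: 2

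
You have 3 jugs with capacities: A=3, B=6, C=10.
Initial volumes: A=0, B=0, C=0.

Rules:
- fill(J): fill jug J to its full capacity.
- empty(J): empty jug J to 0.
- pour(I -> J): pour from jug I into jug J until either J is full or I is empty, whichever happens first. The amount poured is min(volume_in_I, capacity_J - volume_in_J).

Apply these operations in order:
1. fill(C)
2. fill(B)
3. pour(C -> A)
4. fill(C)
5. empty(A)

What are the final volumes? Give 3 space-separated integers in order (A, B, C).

Step 1: fill(C) -> (A=0 B=0 C=10)
Step 2: fill(B) -> (A=0 B=6 C=10)
Step 3: pour(C -> A) -> (A=3 B=6 C=7)
Step 4: fill(C) -> (A=3 B=6 C=10)
Step 5: empty(A) -> (A=0 B=6 C=10)

Answer: 0 6 10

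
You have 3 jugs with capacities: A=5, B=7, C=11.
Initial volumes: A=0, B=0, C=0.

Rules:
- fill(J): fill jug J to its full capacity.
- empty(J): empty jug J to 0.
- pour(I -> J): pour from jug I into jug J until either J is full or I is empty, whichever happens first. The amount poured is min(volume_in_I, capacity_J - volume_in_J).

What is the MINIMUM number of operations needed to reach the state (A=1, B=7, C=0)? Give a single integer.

Answer: 6

Derivation:
BFS from (A=0, B=0, C=0). One shortest path:
  1. fill(A) -> (A=5 B=0 C=0)
  2. fill(B) -> (A=5 B=7 C=0)
  3. pour(B -> C) -> (A=5 B=0 C=7)
  4. fill(B) -> (A=5 B=7 C=7)
  5. pour(A -> C) -> (A=1 B=7 C=11)
  6. empty(C) -> (A=1 B=7 C=0)
Reached target in 6 moves.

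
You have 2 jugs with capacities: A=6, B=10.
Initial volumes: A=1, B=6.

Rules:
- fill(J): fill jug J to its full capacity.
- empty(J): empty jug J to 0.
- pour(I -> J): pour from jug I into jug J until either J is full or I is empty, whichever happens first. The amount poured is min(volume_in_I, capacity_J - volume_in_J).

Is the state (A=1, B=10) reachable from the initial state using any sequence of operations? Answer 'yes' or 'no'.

Answer: yes

Derivation:
BFS from (A=1, B=6):
  1. fill(B) -> (A=1 B=10)
Target reached → yes.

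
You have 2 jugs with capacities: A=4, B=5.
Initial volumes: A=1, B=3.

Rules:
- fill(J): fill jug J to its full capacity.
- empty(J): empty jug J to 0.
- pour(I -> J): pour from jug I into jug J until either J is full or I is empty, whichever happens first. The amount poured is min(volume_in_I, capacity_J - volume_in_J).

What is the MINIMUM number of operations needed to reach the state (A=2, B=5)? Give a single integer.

BFS from (A=1, B=3). One shortest path:
  1. fill(A) -> (A=4 B=3)
  2. pour(A -> B) -> (A=2 B=5)
Reached target in 2 moves.

Answer: 2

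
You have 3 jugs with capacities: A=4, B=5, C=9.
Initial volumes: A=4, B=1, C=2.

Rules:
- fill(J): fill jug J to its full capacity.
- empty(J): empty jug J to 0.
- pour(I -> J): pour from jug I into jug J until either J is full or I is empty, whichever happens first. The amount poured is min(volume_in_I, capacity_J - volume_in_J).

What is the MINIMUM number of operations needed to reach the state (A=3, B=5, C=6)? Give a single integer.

Answer: 6

Derivation:
BFS from (A=4, B=1, C=2). One shortest path:
  1. empty(B) -> (A=4 B=0 C=2)
  2. pour(A -> B) -> (A=0 B=4 C=2)
  3. fill(A) -> (A=4 B=4 C=2)
  4. pour(A -> C) -> (A=0 B=4 C=6)
  5. fill(A) -> (A=4 B=4 C=6)
  6. pour(A -> B) -> (A=3 B=5 C=6)
Reached target in 6 moves.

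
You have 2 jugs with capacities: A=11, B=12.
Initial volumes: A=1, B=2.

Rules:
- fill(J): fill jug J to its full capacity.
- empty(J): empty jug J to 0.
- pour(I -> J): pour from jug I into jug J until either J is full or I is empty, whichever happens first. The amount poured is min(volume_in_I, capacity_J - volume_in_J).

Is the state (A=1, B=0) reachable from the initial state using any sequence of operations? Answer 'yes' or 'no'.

Answer: yes

Derivation:
BFS from (A=1, B=2):
  1. empty(B) -> (A=1 B=0)
Target reached → yes.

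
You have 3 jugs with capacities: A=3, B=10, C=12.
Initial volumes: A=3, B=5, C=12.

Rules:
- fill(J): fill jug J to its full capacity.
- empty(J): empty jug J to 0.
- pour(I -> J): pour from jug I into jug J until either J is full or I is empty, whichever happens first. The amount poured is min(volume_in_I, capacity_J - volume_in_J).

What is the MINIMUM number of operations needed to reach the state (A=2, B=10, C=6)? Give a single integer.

BFS from (A=3, B=5, C=12). One shortest path:
  1. empty(C) -> (A=3 B=5 C=0)
  2. pour(A -> C) -> (A=0 B=5 C=3)
  3. pour(B -> A) -> (A=3 B=2 C=3)
  4. pour(A -> C) -> (A=0 B=2 C=6)
  5. pour(B -> A) -> (A=2 B=0 C=6)
  6. fill(B) -> (A=2 B=10 C=6)
Reached target in 6 moves.

Answer: 6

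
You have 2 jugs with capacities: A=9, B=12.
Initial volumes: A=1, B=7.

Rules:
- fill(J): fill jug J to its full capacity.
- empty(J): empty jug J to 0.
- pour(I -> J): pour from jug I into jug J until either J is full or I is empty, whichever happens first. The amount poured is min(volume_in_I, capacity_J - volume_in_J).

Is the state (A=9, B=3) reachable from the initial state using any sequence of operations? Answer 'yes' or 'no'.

Answer: yes

Derivation:
BFS from (A=1, B=7):
  1. empty(A) -> (A=0 B=7)
  2. fill(B) -> (A=0 B=12)
  3. pour(B -> A) -> (A=9 B=3)
Target reached → yes.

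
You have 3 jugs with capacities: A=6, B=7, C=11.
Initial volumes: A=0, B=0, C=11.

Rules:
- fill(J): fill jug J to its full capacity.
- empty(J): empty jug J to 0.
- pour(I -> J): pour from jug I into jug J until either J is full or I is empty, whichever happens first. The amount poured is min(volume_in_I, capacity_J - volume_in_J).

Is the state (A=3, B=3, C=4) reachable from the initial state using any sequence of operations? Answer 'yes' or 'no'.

Answer: no

Derivation:
BFS explored all 372 reachable states.
Reachable set includes: (0,0,0), (0,0,1), (0,0,2), (0,0,3), (0,0,4), (0,0,5), (0,0,6), (0,0,7), (0,0,8), (0,0,9), (0,0,10), (0,0,11) ...
Target (A=3, B=3, C=4) not in reachable set → no.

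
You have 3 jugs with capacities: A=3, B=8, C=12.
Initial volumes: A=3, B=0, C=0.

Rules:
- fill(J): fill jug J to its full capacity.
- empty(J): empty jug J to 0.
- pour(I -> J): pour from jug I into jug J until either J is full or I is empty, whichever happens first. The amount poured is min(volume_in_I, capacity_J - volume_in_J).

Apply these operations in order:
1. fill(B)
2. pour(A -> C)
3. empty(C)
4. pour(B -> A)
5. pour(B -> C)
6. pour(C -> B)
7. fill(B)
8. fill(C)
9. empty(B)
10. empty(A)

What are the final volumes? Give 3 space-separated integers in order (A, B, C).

Step 1: fill(B) -> (A=3 B=8 C=0)
Step 2: pour(A -> C) -> (A=0 B=8 C=3)
Step 3: empty(C) -> (A=0 B=8 C=0)
Step 4: pour(B -> A) -> (A=3 B=5 C=0)
Step 5: pour(B -> C) -> (A=3 B=0 C=5)
Step 6: pour(C -> B) -> (A=3 B=5 C=0)
Step 7: fill(B) -> (A=3 B=8 C=0)
Step 8: fill(C) -> (A=3 B=8 C=12)
Step 9: empty(B) -> (A=3 B=0 C=12)
Step 10: empty(A) -> (A=0 B=0 C=12)

Answer: 0 0 12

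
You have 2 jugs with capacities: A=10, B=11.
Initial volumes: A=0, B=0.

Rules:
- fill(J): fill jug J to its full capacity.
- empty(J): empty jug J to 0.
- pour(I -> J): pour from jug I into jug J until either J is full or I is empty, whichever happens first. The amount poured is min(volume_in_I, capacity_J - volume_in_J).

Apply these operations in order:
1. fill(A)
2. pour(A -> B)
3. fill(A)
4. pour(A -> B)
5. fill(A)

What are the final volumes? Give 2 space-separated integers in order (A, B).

Answer: 10 11

Derivation:
Step 1: fill(A) -> (A=10 B=0)
Step 2: pour(A -> B) -> (A=0 B=10)
Step 3: fill(A) -> (A=10 B=10)
Step 4: pour(A -> B) -> (A=9 B=11)
Step 5: fill(A) -> (A=10 B=11)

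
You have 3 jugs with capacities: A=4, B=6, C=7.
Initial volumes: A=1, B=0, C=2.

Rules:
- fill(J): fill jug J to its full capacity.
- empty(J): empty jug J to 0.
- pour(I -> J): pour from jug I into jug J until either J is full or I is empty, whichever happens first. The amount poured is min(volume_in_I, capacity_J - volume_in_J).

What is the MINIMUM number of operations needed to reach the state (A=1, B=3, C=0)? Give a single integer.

BFS from (A=1, B=0, C=2). One shortest path:
  1. fill(C) -> (A=1 B=0 C=7)
  2. pour(C -> B) -> (A=1 B=6 C=1)
  3. pour(B -> A) -> (A=4 B=3 C=1)
  4. empty(A) -> (A=0 B=3 C=1)
  5. pour(C -> A) -> (A=1 B=3 C=0)
Reached target in 5 moves.

Answer: 5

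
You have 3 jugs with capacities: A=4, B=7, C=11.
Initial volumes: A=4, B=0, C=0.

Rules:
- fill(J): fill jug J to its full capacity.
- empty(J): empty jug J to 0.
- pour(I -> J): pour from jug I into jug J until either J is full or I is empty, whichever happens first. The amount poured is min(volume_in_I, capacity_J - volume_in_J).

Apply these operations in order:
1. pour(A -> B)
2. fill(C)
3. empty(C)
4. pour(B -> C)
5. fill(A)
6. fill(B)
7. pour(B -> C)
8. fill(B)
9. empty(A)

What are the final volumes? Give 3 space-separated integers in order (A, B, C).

Answer: 0 7 11

Derivation:
Step 1: pour(A -> B) -> (A=0 B=4 C=0)
Step 2: fill(C) -> (A=0 B=4 C=11)
Step 3: empty(C) -> (A=0 B=4 C=0)
Step 4: pour(B -> C) -> (A=0 B=0 C=4)
Step 5: fill(A) -> (A=4 B=0 C=4)
Step 6: fill(B) -> (A=4 B=7 C=4)
Step 7: pour(B -> C) -> (A=4 B=0 C=11)
Step 8: fill(B) -> (A=4 B=7 C=11)
Step 9: empty(A) -> (A=0 B=7 C=11)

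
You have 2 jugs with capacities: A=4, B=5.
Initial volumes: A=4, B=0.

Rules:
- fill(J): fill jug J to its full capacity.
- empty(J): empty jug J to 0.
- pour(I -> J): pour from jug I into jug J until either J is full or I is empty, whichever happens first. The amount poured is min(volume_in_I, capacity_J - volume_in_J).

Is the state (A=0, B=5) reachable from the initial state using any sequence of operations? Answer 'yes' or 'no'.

Answer: yes

Derivation:
BFS from (A=4, B=0):
  1. empty(A) -> (A=0 B=0)
  2. fill(B) -> (A=0 B=5)
Target reached → yes.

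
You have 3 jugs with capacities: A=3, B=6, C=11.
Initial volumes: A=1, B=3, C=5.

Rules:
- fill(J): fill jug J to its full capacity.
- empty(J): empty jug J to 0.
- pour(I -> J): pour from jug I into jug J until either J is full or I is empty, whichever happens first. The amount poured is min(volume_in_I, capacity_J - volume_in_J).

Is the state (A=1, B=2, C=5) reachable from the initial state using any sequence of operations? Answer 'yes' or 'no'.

BFS explored all 237 reachable states.
Reachable set includes: (0,0,0), (0,0,1), (0,0,2), (0,0,3), (0,0,4), (0,0,5), (0,0,6), (0,0,7), (0,0,8), (0,0,9), (0,0,10), (0,0,11) ...
Target (A=1, B=2, C=5) not in reachable set → no.

Answer: no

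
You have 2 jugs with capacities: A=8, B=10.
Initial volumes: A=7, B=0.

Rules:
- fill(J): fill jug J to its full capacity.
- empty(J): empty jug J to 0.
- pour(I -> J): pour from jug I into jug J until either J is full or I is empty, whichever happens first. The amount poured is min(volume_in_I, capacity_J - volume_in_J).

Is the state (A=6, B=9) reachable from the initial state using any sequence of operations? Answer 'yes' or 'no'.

BFS explored all 36 reachable states.
Reachable set includes: (0,0), (0,1), (0,2), (0,3), (0,4), (0,5), (0,6), (0,7), (0,8), (0,9), (0,10), (1,0) ...
Target (A=6, B=9) not in reachable set → no.

Answer: no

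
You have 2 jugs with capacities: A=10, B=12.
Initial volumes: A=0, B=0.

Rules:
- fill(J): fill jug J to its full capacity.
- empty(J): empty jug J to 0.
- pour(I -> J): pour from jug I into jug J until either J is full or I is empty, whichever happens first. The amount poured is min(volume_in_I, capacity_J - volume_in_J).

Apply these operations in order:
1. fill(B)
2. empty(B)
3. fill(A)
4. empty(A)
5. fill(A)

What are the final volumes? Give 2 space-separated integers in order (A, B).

Answer: 10 0

Derivation:
Step 1: fill(B) -> (A=0 B=12)
Step 2: empty(B) -> (A=0 B=0)
Step 3: fill(A) -> (A=10 B=0)
Step 4: empty(A) -> (A=0 B=0)
Step 5: fill(A) -> (A=10 B=0)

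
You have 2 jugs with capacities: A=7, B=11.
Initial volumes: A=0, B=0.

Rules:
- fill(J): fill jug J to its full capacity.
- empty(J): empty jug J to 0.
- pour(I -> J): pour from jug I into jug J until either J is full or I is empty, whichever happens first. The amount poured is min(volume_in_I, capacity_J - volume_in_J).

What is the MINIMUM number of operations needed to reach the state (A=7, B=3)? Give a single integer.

Answer: 7

Derivation:
BFS from (A=0, B=0). One shortest path:
  1. fill(A) -> (A=7 B=0)
  2. pour(A -> B) -> (A=0 B=7)
  3. fill(A) -> (A=7 B=7)
  4. pour(A -> B) -> (A=3 B=11)
  5. empty(B) -> (A=3 B=0)
  6. pour(A -> B) -> (A=0 B=3)
  7. fill(A) -> (A=7 B=3)
Reached target in 7 moves.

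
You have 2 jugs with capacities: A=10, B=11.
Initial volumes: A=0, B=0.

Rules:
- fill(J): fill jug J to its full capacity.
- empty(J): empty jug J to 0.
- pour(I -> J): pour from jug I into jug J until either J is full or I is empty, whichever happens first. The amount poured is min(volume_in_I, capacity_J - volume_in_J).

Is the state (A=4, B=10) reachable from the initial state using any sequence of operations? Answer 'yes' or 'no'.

BFS explored all 42 reachable states.
Reachable set includes: (0,0), (0,1), (0,2), (0,3), (0,4), (0,5), (0,6), (0,7), (0,8), (0,9), (0,10), (0,11) ...
Target (A=4, B=10) not in reachable set → no.

Answer: no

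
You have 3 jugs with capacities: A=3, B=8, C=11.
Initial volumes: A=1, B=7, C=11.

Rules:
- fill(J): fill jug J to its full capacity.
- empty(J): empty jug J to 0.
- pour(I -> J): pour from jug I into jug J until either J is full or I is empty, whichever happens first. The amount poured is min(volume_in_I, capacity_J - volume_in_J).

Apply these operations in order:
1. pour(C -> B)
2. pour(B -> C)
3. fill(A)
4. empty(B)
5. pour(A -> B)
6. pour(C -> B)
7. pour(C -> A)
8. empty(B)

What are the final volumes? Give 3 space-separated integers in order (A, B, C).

Answer: 3 0 3

Derivation:
Step 1: pour(C -> B) -> (A=1 B=8 C=10)
Step 2: pour(B -> C) -> (A=1 B=7 C=11)
Step 3: fill(A) -> (A=3 B=7 C=11)
Step 4: empty(B) -> (A=3 B=0 C=11)
Step 5: pour(A -> B) -> (A=0 B=3 C=11)
Step 6: pour(C -> B) -> (A=0 B=8 C=6)
Step 7: pour(C -> A) -> (A=3 B=8 C=3)
Step 8: empty(B) -> (A=3 B=0 C=3)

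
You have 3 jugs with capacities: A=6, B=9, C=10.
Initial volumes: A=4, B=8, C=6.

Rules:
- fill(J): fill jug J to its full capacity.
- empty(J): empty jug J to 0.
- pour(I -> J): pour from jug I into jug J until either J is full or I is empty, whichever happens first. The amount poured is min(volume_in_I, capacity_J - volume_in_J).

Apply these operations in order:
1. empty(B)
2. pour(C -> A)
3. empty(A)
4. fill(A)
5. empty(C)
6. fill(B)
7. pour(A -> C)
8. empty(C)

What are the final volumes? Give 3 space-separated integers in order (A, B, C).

Answer: 0 9 0

Derivation:
Step 1: empty(B) -> (A=4 B=0 C=6)
Step 2: pour(C -> A) -> (A=6 B=0 C=4)
Step 3: empty(A) -> (A=0 B=0 C=4)
Step 4: fill(A) -> (A=6 B=0 C=4)
Step 5: empty(C) -> (A=6 B=0 C=0)
Step 6: fill(B) -> (A=6 B=9 C=0)
Step 7: pour(A -> C) -> (A=0 B=9 C=6)
Step 8: empty(C) -> (A=0 B=9 C=0)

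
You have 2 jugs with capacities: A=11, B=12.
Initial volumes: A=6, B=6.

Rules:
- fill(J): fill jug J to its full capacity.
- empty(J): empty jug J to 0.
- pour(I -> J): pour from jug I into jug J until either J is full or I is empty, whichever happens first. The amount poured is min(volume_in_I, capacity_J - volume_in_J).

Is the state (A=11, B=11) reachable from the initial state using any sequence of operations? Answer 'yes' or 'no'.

BFS from (A=6, B=6):
  1. fill(A) -> (A=11 B=6)
  2. empty(B) -> (A=11 B=0)
  3. pour(A -> B) -> (A=0 B=11)
  4. fill(A) -> (A=11 B=11)
Target reached → yes.

Answer: yes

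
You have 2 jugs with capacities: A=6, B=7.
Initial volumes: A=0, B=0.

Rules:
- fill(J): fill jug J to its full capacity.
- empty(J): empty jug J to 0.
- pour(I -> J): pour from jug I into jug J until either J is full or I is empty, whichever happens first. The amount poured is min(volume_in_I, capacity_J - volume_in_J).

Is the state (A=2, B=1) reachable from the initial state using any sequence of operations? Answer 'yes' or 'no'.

BFS explored all 26 reachable states.
Reachable set includes: (0,0), (0,1), (0,2), (0,3), (0,4), (0,5), (0,6), (0,7), (1,0), (1,7), (2,0), (2,7) ...
Target (A=2, B=1) not in reachable set → no.

Answer: no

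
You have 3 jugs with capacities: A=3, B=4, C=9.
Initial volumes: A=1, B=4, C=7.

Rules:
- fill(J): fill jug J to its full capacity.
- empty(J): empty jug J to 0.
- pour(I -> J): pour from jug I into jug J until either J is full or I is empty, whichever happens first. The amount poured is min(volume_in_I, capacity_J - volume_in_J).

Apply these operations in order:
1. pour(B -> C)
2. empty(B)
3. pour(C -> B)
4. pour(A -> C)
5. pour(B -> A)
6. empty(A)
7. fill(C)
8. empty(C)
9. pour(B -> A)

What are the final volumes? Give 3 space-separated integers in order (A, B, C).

Step 1: pour(B -> C) -> (A=1 B=2 C=9)
Step 2: empty(B) -> (A=1 B=0 C=9)
Step 3: pour(C -> B) -> (A=1 B=4 C=5)
Step 4: pour(A -> C) -> (A=0 B=4 C=6)
Step 5: pour(B -> A) -> (A=3 B=1 C=6)
Step 6: empty(A) -> (A=0 B=1 C=6)
Step 7: fill(C) -> (A=0 B=1 C=9)
Step 8: empty(C) -> (A=0 B=1 C=0)
Step 9: pour(B -> A) -> (A=1 B=0 C=0)

Answer: 1 0 0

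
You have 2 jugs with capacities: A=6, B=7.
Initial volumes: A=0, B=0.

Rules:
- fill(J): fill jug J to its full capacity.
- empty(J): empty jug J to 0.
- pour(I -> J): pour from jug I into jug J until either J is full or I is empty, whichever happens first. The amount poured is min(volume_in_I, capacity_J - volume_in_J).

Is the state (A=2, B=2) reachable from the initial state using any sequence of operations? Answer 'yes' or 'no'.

BFS explored all 26 reachable states.
Reachable set includes: (0,0), (0,1), (0,2), (0,3), (0,4), (0,5), (0,6), (0,7), (1,0), (1,7), (2,0), (2,7) ...
Target (A=2, B=2) not in reachable set → no.

Answer: no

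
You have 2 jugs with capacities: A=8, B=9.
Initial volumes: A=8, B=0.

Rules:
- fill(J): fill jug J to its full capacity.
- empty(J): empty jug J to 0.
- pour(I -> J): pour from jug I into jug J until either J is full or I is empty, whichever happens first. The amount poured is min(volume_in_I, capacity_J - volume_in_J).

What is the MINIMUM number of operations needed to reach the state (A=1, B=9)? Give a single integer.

Answer: 6

Derivation:
BFS from (A=8, B=0). One shortest path:
  1. empty(A) -> (A=0 B=0)
  2. fill(B) -> (A=0 B=9)
  3. pour(B -> A) -> (A=8 B=1)
  4. empty(A) -> (A=0 B=1)
  5. pour(B -> A) -> (A=1 B=0)
  6. fill(B) -> (A=1 B=9)
Reached target in 6 moves.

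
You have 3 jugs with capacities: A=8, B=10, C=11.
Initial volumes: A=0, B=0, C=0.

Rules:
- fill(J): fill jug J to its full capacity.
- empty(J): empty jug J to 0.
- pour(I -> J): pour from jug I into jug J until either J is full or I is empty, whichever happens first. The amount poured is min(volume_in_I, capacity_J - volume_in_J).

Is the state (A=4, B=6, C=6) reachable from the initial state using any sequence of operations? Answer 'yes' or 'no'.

Answer: no

Derivation:
BFS explored all 558 reachable states.
Reachable set includes: (0,0,0), (0,0,1), (0,0,2), (0,0,3), (0,0,4), (0,0,5), (0,0,6), (0,0,7), (0,0,8), (0,0,9), (0,0,10), (0,0,11) ...
Target (A=4, B=6, C=6) not in reachable set → no.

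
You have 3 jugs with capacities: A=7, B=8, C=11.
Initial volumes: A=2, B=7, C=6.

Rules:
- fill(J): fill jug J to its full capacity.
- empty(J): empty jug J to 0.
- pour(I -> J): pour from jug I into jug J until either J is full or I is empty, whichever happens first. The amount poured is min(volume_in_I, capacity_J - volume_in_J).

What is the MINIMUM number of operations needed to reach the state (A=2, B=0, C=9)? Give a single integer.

BFS from (A=2, B=7, C=6). One shortest path:
  1. empty(B) -> (A=2 B=0 C=6)
  2. pour(C -> B) -> (A=2 B=6 C=0)
  3. fill(C) -> (A=2 B=6 C=11)
  4. pour(C -> B) -> (A=2 B=8 C=9)
  5. empty(B) -> (A=2 B=0 C=9)
Reached target in 5 moves.

Answer: 5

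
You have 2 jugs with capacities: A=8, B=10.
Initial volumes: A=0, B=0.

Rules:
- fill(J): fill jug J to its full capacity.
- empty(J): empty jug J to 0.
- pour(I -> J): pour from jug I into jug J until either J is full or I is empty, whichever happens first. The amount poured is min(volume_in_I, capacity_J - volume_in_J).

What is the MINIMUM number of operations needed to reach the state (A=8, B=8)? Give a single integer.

Answer: 3

Derivation:
BFS from (A=0, B=0). One shortest path:
  1. fill(A) -> (A=8 B=0)
  2. pour(A -> B) -> (A=0 B=8)
  3. fill(A) -> (A=8 B=8)
Reached target in 3 moves.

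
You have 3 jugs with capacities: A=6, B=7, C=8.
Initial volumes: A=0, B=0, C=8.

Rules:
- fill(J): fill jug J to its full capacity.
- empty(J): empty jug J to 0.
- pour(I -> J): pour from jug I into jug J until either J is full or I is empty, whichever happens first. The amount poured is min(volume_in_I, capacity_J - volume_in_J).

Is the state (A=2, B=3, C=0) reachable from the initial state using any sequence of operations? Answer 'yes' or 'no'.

BFS from (A=0, B=0, C=8):
  1. fill(B) -> (A=0 B=7 C=8)
  2. pour(B -> A) -> (A=6 B=1 C=8)
  3. empty(A) -> (A=0 B=1 C=8)
  4. pour(C -> A) -> (A=6 B=1 C=2)
  5. empty(A) -> (A=0 B=1 C=2)
  6. pour(C -> B) -> (A=0 B=3 C=0)
  7. fill(C) -> (A=0 B=3 C=8)
  8. pour(C -> A) -> (A=6 B=3 C=2)
  9. empty(A) -> (A=0 B=3 C=2)
  10. pour(C -> A) -> (A=2 B=3 C=0)
Target reached → yes.

Answer: yes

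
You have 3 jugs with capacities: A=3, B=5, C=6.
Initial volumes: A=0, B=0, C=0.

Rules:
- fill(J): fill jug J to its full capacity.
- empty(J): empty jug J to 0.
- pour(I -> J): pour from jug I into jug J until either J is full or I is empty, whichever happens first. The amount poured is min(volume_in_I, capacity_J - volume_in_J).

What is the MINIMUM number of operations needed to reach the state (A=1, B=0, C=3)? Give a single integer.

BFS from (A=0, B=0, C=0). One shortest path:
  1. fill(A) -> (A=3 B=0 C=0)
  2. fill(C) -> (A=3 B=0 C=6)
  3. pour(A -> B) -> (A=0 B=3 C=6)
  4. pour(C -> A) -> (A=3 B=3 C=3)
  5. pour(A -> B) -> (A=1 B=5 C=3)
  6. empty(B) -> (A=1 B=0 C=3)
Reached target in 6 moves.

Answer: 6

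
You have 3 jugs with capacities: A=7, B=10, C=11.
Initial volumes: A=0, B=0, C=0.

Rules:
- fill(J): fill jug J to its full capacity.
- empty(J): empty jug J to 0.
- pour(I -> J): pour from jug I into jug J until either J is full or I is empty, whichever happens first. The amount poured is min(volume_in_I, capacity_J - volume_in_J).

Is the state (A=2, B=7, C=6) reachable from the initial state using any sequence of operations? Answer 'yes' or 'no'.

Answer: no

Derivation:
BFS explored all 516 reachable states.
Reachable set includes: (0,0,0), (0,0,1), (0,0,2), (0,0,3), (0,0,4), (0,0,5), (0,0,6), (0,0,7), (0,0,8), (0,0,9), (0,0,10), (0,0,11) ...
Target (A=2, B=7, C=6) not in reachable set → no.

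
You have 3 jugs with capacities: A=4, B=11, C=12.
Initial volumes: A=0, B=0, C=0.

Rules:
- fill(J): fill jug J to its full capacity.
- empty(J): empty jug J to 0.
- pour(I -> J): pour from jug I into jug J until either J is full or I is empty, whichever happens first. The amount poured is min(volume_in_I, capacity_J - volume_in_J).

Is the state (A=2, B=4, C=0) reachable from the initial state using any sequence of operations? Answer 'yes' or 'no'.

Answer: yes

Derivation:
BFS from (A=0, B=0, C=0):
  1. fill(A) -> (A=4 B=0 C=0)
  2. fill(C) -> (A=4 B=0 C=12)
  3. pour(C -> B) -> (A=4 B=11 C=1)
  4. empty(B) -> (A=4 B=0 C=1)
  5. pour(C -> B) -> (A=4 B=1 C=0)
  6. fill(C) -> (A=4 B=1 C=12)
  7. pour(C -> B) -> (A=4 B=11 C=2)
  8. empty(B) -> (A=4 B=0 C=2)
  9. pour(A -> B) -> (A=0 B=4 C=2)
  10. pour(C -> A) -> (A=2 B=4 C=0)
Target reached → yes.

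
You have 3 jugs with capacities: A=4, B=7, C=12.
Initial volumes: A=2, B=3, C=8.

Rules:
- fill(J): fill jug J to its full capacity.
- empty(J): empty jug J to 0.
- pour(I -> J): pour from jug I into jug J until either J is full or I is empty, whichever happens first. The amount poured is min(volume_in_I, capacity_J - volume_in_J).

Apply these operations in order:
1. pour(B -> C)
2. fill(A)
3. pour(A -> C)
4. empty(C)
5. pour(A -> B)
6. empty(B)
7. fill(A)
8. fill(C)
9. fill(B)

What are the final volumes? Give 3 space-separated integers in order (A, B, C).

Answer: 4 7 12

Derivation:
Step 1: pour(B -> C) -> (A=2 B=0 C=11)
Step 2: fill(A) -> (A=4 B=0 C=11)
Step 3: pour(A -> C) -> (A=3 B=0 C=12)
Step 4: empty(C) -> (A=3 B=0 C=0)
Step 5: pour(A -> B) -> (A=0 B=3 C=0)
Step 6: empty(B) -> (A=0 B=0 C=0)
Step 7: fill(A) -> (A=4 B=0 C=0)
Step 8: fill(C) -> (A=4 B=0 C=12)
Step 9: fill(B) -> (A=4 B=7 C=12)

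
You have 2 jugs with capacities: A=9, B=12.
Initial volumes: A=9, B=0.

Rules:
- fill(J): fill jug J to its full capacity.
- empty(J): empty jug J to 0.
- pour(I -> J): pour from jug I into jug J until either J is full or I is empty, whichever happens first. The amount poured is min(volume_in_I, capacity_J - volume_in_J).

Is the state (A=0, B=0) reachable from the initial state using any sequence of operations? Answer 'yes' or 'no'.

Answer: yes

Derivation:
BFS from (A=9, B=0):
  1. empty(A) -> (A=0 B=0)
Target reached → yes.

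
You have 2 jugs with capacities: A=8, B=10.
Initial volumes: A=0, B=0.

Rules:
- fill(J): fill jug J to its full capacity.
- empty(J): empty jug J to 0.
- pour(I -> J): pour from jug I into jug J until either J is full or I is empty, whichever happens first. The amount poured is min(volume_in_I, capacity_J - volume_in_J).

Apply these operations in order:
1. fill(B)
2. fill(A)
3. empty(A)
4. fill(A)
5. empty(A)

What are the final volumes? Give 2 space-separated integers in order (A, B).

Answer: 0 10

Derivation:
Step 1: fill(B) -> (A=0 B=10)
Step 2: fill(A) -> (A=8 B=10)
Step 3: empty(A) -> (A=0 B=10)
Step 4: fill(A) -> (A=8 B=10)
Step 5: empty(A) -> (A=0 B=10)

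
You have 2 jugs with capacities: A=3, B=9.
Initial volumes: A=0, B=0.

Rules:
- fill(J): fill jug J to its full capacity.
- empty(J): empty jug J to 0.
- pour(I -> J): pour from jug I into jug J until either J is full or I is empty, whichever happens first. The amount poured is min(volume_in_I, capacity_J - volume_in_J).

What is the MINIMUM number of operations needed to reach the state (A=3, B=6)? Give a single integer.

BFS from (A=0, B=0). One shortest path:
  1. fill(B) -> (A=0 B=9)
  2. pour(B -> A) -> (A=3 B=6)
Reached target in 2 moves.

Answer: 2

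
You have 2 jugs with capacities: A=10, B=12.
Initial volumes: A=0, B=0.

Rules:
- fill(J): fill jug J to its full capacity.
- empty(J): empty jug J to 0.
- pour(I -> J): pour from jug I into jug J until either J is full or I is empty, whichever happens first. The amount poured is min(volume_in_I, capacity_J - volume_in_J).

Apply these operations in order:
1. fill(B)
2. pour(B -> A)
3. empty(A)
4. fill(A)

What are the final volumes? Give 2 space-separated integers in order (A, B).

Answer: 10 2

Derivation:
Step 1: fill(B) -> (A=0 B=12)
Step 2: pour(B -> A) -> (A=10 B=2)
Step 3: empty(A) -> (A=0 B=2)
Step 4: fill(A) -> (A=10 B=2)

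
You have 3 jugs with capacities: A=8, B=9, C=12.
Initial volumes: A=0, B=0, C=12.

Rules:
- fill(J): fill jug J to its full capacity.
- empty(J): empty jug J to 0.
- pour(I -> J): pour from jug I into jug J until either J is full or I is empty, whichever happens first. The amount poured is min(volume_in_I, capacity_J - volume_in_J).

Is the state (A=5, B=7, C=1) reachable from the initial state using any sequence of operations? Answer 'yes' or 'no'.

Answer: no

Derivation:
BFS explored all 554 reachable states.
Reachable set includes: (0,0,0), (0,0,1), (0,0,2), (0,0,3), (0,0,4), (0,0,5), (0,0,6), (0,0,7), (0,0,8), (0,0,9), (0,0,10), (0,0,11) ...
Target (A=5, B=7, C=1) not in reachable set → no.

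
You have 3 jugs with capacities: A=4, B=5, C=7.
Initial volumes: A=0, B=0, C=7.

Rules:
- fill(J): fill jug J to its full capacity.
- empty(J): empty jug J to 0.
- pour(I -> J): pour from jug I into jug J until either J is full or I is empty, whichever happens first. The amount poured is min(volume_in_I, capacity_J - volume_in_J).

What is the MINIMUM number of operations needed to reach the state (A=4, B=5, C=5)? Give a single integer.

Answer: 4

Derivation:
BFS from (A=0, B=0, C=7). One shortest path:
  1. pour(C -> A) -> (A=4 B=0 C=3)
  2. pour(C -> B) -> (A=4 B=3 C=0)
  3. fill(C) -> (A=4 B=3 C=7)
  4. pour(C -> B) -> (A=4 B=5 C=5)
Reached target in 4 moves.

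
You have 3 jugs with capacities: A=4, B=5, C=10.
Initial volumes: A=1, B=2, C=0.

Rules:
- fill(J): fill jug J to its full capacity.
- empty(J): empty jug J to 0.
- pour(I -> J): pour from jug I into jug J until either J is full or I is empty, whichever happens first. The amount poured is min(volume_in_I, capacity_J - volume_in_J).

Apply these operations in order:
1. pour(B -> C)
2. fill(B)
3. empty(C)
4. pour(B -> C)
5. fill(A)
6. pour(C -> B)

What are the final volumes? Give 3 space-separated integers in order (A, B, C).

Step 1: pour(B -> C) -> (A=1 B=0 C=2)
Step 2: fill(B) -> (A=1 B=5 C=2)
Step 3: empty(C) -> (A=1 B=5 C=0)
Step 4: pour(B -> C) -> (A=1 B=0 C=5)
Step 5: fill(A) -> (A=4 B=0 C=5)
Step 6: pour(C -> B) -> (A=4 B=5 C=0)

Answer: 4 5 0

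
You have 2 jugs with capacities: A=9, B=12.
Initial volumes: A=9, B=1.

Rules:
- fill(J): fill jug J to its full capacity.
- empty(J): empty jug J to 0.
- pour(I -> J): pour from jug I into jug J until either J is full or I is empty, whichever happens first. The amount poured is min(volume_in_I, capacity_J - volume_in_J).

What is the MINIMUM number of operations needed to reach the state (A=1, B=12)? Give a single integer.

Answer: 3

Derivation:
BFS from (A=9, B=1). One shortest path:
  1. empty(A) -> (A=0 B=1)
  2. pour(B -> A) -> (A=1 B=0)
  3. fill(B) -> (A=1 B=12)
Reached target in 3 moves.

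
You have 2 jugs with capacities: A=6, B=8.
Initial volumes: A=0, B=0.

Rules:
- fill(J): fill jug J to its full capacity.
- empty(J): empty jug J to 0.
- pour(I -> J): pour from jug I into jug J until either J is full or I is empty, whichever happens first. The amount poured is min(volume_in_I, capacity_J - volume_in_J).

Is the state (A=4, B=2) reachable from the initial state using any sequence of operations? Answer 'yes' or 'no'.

BFS explored all 14 reachable states.
Reachable set includes: (0,0), (0,2), (0,4), (0,6), (0,8), (2,0), (2,8), (4,0), (4,8), (6,0), (6,2), (6,4) ...
Target (A=4, B=2) not in reachable set → no.

Answer: no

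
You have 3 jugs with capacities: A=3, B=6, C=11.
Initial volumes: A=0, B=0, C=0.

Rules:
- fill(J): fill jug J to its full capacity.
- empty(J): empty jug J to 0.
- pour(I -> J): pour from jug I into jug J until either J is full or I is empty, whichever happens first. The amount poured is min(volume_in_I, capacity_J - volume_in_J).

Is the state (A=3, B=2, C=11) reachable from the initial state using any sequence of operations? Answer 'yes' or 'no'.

Answer: yes

Derivation:
BFS from (A=0, B=0, C=0):
  1. fill(C) -> (A=0 B=0 C=11)
  2. pour(C -> A) -> (A=3 B=0 C=8)
  3. pour(C -> B) -> (A=3 B=6 C=2)
  4. empty(B) -> (A=3 B=0 C=2)
  5. pour(C -> B) -> (A=3 B=2 C=0)
  6. fill(C) -> (A=3 B=2 C=11)
Target reached → yes.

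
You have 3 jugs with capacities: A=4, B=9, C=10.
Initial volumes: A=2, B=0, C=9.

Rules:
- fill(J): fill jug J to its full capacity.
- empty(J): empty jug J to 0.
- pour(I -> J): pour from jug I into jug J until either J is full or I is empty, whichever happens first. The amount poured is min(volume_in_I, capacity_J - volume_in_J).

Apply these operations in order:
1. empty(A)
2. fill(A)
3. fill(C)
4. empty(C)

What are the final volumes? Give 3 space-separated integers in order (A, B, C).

Answer: 4 0 0

Derivation:
Step 1: empty(A) -> (A=0 B=0 C=9)
Step 2: fill(A) -> (A=4 B=0 C=9)
Step 3: fill(C) -> (A=4 B=0 C=10)
Step 4: empty(C) -> (A=4 B=0 C=0)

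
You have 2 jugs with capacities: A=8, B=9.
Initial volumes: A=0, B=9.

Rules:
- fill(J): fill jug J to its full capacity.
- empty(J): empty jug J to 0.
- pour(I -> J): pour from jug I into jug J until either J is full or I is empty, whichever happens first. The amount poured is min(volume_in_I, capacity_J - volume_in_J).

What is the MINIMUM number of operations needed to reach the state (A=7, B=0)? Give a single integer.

BFS from (A=0, B=9). One shortest path:
  1. fill(A) -> (A=8 B=9)
  2. empty(B) -> (A=8 B=0)
  3. pour(A -> B) -> (A=0 B=8)
  4. fill(A) -> (A=8 B=8)
  5. pour(A -> B) -> (A=7 B=9)
  6. empty(B) -> (A=7 B=0)
Reached target in 6 moves.

Answer: 6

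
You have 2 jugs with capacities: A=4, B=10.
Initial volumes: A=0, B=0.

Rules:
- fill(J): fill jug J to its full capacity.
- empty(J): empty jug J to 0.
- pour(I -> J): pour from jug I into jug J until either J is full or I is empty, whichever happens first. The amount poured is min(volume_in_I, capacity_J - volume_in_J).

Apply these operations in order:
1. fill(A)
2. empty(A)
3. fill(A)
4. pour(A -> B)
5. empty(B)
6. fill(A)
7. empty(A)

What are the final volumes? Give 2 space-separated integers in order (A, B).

Step 1: fill(A) -> (A=4 B=0)
Step 2: empty(A) -> (A=0 B=0)
Step 3: fill(A) -> (A=4 B=0)
Step 4: pour(A -> B) -> (A=0 B=4)
Step 5: empty(B) -> (A=0 B=0)
Step 6: fill(A) -> (A=4 B=0)
Step 7: empty(A) -> (A=0 B=0)

Answer: 0 0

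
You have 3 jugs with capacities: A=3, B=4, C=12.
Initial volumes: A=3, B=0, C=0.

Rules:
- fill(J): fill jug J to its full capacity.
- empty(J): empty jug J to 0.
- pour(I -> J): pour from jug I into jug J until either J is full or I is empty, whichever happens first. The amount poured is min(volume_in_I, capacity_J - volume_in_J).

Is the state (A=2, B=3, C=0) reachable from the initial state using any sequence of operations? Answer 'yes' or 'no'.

BFS from (A=3, B=0, C=0):
  1. pour(A -> B) -> (A=0 B=3 C=0)
  2. fill(A) -> (A=3 B=3 C=0)
  3. pour(A -> C) -> (A=0 B=3 C=3)
  4. fill(A) -> (A=3 B=3 C=3)
  5. pour(A -> B) -> (A=2 B=4 C=3)
  6. empty(B) -> (A=2 B=0 C=3)
  7. pour(C -> B) -> (A=2 B=3 C=0)
Target reached → yes.

Answer: yes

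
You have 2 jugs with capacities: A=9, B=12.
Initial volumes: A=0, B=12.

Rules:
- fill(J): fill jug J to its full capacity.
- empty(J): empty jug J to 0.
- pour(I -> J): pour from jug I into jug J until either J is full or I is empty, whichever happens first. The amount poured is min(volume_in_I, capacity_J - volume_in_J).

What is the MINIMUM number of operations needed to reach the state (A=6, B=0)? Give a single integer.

BFS from (A=0, B=12). One shortest path:
  1. fill(A) -> (A=9 B=12)
  2. empty(B) -> (A=9 B=0)
  3. pour(A -> B) -> (A=0 B=9)
  4. fill(A) -> (A=9 B=9)
  5. pour(A -> B) -> (A=6 B=12)
  6. empty(B) -> (A=6 B=0)
Reached target in 6 moves.

Answer: 6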